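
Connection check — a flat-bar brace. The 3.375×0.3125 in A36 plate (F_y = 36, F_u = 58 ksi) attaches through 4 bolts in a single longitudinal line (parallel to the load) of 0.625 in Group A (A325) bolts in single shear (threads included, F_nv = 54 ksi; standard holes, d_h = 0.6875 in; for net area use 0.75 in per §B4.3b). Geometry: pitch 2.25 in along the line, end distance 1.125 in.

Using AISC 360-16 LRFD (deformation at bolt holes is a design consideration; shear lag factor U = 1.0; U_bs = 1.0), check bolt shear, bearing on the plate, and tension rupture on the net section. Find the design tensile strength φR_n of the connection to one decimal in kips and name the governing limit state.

35.7 kips (net-section rupture governs)

Bolt shear: A_b = π(0.625)²/4 = 0.3068 in². φR_n = 0.75 × 54 × 0.3068 × 4 × 1 = 49.7 kips.
Bearing (0.3125 in plate, F_u = 58 ksi): end bolts L_c = 1.125 − 0.6875/2 = 0.78125, R_n = min(1.2×0.78125×0.3125×58, 2.4×0.625×0.3125×58) = 16.992 kips/bolt; interior L_c = 2.25 − 0.6875 = 1.5625, R_n = 27.188 kips/bolt. φR_n = 0.75 × (1×16.992 + 3×27.188) = 73.9 kips.
Tension rupture (net): A_n = (3.375 − 1×0.75)×0.3125 = 0.82031 in² (U = 1.0, A_e = A_n). φR_n = 0.75 × 58 × 0.82031 = 35.7 kips.
Governing: min(49.7, 73.9, 35.7) = 35.7 kips → net-section rupture.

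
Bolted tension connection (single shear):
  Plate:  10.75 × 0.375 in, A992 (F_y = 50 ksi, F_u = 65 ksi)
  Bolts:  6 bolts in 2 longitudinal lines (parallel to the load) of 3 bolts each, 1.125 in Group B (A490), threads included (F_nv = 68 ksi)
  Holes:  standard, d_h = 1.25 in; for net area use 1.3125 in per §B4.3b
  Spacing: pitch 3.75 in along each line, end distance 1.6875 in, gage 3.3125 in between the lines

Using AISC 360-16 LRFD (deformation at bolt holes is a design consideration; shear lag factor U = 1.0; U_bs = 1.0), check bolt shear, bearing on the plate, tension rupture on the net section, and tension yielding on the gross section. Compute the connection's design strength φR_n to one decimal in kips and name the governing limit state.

Bolt shear: A_b = π(1.125)²/4 = 0.99402 in². φR_n = 0.75 × 68 × 0.99402 × 6 × 1 = 304.2 kips.
Bearing (0.375 in plate, F_u = 65 ksi): end bolts L_c = 1.6875 − 1.25/2 = 1.0625, R_n = min(1.2×1.0625×0.375×65, 2.4×1.125×0.375×65) = 31.078 kips/bolt; interior L_c = 3.75 − 1.25 = 2.5, R_n = 65.813 kips/bolt. φR_n = 0.75 × (2×31.078 + 4×65.813) = 244.1 kips.
Tension rupture (net): A_n = (10.75 − 2×1.3125)×0.375 = 3.0469 in² (U = 1.0, A_e = A_n). φR_n = 0.75 × 65 × 3.0469 = 148.5 kips.
Tension yield (gross): A_g = 10.75×0.375 = 4.0313 in². φR_n = 0.90 × 50 × 4.0313 = 181.4 kips.
Governing: min(304.2, 244.1, 148.5, 181.4) = 148.5 kips → net-section rupture.

148.5 kips (net-section rupture governs)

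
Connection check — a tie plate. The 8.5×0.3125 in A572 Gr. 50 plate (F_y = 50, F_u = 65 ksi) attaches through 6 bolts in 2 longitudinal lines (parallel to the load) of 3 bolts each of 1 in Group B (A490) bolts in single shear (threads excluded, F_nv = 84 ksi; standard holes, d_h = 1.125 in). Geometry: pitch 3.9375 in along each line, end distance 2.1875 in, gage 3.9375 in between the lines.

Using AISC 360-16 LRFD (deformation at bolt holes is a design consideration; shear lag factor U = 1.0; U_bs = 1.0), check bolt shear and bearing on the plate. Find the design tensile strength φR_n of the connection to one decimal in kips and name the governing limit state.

Bolt shear: A_b = π(1)²/4 = 0.7854 in². φR_n = 0.75 × 84 × 0.7854 × 6 × 1 = 296.9 kips.
Bearing (0.3125 in plate, F_u = 65 ksi): end bolts L_c = 2.1875 − 1.125/2 = 1.625, R_n = min(1.2×1.625×0.3125×65, 2.4×1×0.3125×65) = 39.609 kips/bolt; interior L_c = 3.9375 − 1.125 = 2.8125, R_n = 48.75 kips/bolt. φR_n = 0.75 × (2×39.609 + 4×48.75) = 205.7 kips.
Governing: min(296.9, 205.7) = 205.7 kips → bearing.

205.7 kips (bearing governs)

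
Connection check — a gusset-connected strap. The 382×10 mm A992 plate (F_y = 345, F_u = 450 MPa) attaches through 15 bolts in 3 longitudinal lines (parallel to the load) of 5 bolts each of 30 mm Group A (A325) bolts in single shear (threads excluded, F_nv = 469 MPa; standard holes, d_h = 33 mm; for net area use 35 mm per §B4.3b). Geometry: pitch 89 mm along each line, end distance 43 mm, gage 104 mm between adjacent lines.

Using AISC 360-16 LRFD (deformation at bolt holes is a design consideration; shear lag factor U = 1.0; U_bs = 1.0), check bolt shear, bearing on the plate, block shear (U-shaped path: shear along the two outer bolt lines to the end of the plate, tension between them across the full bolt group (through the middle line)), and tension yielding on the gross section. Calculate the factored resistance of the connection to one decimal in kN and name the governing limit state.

Bolt shear: A_b = π(30)²/4 = 706.86 mm². φR_n = 0.75 × 469 × 706.86 × 15 × 1 = 3729.6 kN.
Bearing (10 mm plate, F_u = 450 MPa): end bolts L_c = 43 − 33/2 = 26.5, R_n = min(1.2×26.5×10×450, 2.4×30×10×450) = 143.1 kN/bolt; interior L_c = 89 − 33 = 56, R_n = 302.4 kN/bolt. φR_n = 0.75 × (3×143.1 + 12×302.4) = 3043.6 kN.
Block shear: shear path 2×[43+4×89] = 2×399 mm, A_gv = 7980, A_nv = 2×(399 − 4.5×35)×10 = 4830 mm²; tension across gage: (208 − 2×35)×10 = 1380 mm². R_n = min(0.6×450×4830, 0.6×345×7980) + 1.0×450×1380 = min(1304.1, 1651.9) + 621 = 1925.1 kN. φR_n = 0.75 × 1925.1 = 1443.8 kN.
Tension yield (gross): A_g = 382×10 = 3820 mm². φR_n = 0.90 × 345 × 3820 = 1186.1 kN.
Governing: min(3729.6, 3043.6, 1443.8, 1186.1) = 1186.1 kN → gross-section yield.

1186.1 kN (gross-section yield governs)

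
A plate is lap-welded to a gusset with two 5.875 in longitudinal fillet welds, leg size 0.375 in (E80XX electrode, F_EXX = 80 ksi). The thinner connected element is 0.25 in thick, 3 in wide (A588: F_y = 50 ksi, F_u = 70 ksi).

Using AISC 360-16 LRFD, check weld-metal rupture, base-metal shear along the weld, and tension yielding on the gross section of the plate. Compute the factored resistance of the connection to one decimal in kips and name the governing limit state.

33.8 kips (gross-section yield governs)

Weld metal: throat = 0.707×0.375 = 0.26513 in, L = 2×5.875 = 11.75 in. φR_n = 0.75 × 0.6 × 80 × 0.26513 × 11.75 = 112.1 kips.
Base metal shear (0.25 in plate): yield φR_n = 1.0×0.6×50×0.25×11.75 = 88.1 kips; rupture φR_n = 0.75×0.6×70×0.25×11.75 = 92.5 kips; take 88.1 kips (yield).
Tension yield (gross): A_g = 3×0.25 = 0.75 in². φR_n = 0.90 × 50 × 0.75 = 33.8 kips.
Governing: min(112.1, 88.1, 33.8) = 33.8 kips → gross-section yield.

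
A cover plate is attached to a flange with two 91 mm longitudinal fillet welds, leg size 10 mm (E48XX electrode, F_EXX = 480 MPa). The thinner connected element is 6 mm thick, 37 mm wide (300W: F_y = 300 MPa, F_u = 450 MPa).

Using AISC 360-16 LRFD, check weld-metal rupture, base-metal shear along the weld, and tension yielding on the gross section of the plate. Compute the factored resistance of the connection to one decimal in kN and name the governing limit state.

59.9 kN (gross-section yield governs)

Weld metal: throat = 0.707×10 = 7.07 mm, L = 2×91 = 182 mm. φR_n = 0.75 × 0.6 × 480 × 7.07 × 182 = 277.9 kN.
Base metal shear (6 mm plate): yield φR_n = 1.0×0.6×300×6×182 = 196.6 kN; rupture φR_n = 0.75×0.6×450×6×182 = 221.1 kN; take 196.6 kN (yield).
Tension yield (gross): A_g = 37×6 = 222 mm². φR_n = 0.90 × 300 × 222 = 59.9 kN.
Governing: min(277.9, 196.6, 59.9) = 59.9 kN → gross-section yield.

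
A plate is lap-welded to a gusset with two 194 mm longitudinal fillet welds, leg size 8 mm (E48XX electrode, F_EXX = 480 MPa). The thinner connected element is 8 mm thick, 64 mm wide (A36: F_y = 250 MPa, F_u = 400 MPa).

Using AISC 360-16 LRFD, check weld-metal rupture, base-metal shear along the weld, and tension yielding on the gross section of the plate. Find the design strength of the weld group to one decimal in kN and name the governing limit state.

115.2 kN (gross-section yield governs)

Weld metal: throat = 0.707×8 = 5.656 mm, L = 2×194 = 388 mm. φR_n = 0.75 × 0.6 × 480 × 5.656 × 388 = 474.0 kN.
Base metal shear (8 mm plate): yield φR_n = 1.0×0.6×250×8×388 = 465.6 kN; rupture φR_n = 0.75×0.6×400×8×388 = 558.7 kN; take 465.6 kN (yield).
Tension yield (gross): A_g = 64×8 = 512 mm². φR_n = 0.90 × 250 × 512 = 115.2 kN.
Governing: min(474.0, 465.6, 115.2) = 115.2 kN → gross-section yield.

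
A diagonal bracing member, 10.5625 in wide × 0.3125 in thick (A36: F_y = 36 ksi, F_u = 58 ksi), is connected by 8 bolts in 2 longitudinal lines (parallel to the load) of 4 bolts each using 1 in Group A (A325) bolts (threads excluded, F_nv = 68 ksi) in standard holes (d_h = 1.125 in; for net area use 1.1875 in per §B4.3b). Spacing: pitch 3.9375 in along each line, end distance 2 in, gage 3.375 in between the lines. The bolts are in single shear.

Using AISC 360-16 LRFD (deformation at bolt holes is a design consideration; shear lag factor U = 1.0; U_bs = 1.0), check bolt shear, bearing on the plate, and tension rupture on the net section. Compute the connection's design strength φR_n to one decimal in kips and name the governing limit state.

111.3 kips (net-section rupture governs)

Bolt shear: A_b = π(1)²/4 = 0.7854 in². φR_n = 0.75 × 68 × 0.7854 × 8 × 1 = 320.4 kips.
Bearing (0.3125 in plate, F_u = 58 ksi): end bolts L_c = 2 − 1.125/2 = 1.4375, R_n = min(1.2×1.4375×0.3125×58, 2.4×1×0.3125×58) = 31.266 kips/bolt; interior L_c = 3.9375 − 1.125 = 2.8125, R_n = 43.5 kips/bolt. φR_n = 0.75 × (2×31.266 + 6×43.5) = 242.6 kips.
Tension rupture (net): A_n = (10.5625 − 2×1.1875)×0.3125 = 2.5586 in² (U = 1.0, A_e = A_n). φR_n = 0.75 × 58 × 2.5586 = 111.3 kips.
Governing: min(320.4, 242.6, 111.3) = 111.3 kips → net-section rupture.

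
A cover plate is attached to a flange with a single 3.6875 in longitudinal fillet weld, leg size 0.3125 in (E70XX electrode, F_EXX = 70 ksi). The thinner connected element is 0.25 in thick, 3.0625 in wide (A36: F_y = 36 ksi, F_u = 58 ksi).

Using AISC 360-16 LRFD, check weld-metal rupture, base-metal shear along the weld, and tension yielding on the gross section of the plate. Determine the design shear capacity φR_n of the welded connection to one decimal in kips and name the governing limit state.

Weld metal: throat = 0.707×0.3125 = 0.22094 in, L = 3.6875 in. φR_n = 0.75 × 0.6 × 70 × 0.22094 × 3.6875 = 25.7 kips.
Base metal shear (0.25 in plate): yield φR_n = 1.0×0.6×36×0.25×3.6875 = 19.9 kips; rupture φR_n = 0.75×0.6×58×0.25×3.6875 = 24.1 kips; take 19.9 kips (yield).
Tension yield (gross): A_g = 3.0625×0.25 = 0.76563 in². φR_n = 0.90 × 36 × 0.76563 = 24.8 kips.
Governing: min(25.7, 19.9, 24.8) = 19.9 kips → base-metal shear.

19.9 kips (base-metal shear governs)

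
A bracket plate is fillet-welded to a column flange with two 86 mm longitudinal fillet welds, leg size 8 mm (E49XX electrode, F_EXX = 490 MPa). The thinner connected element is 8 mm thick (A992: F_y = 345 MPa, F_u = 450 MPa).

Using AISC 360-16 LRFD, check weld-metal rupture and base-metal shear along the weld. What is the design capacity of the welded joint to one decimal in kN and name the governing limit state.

214.5 kN (weld metal governs)

Weld metal: throat = 0.707×8 = 5.656 mm, L = 2×86 = 172 mm. φR_n = 0.75 × 0.6 × 490 × 5.656 × 172 = 214.5 kN.
Base metal shear (8 mm plate): yield φR_n = 1.0×0.6×345×8×172 = 284.8 kN; rupture φR_n = 0.75×0.6×450×8×172 = 278.6 kN; take 278.6 kN (rupture).
Governing: min(214.5, 278.6) = 214.5 kN → weld metal.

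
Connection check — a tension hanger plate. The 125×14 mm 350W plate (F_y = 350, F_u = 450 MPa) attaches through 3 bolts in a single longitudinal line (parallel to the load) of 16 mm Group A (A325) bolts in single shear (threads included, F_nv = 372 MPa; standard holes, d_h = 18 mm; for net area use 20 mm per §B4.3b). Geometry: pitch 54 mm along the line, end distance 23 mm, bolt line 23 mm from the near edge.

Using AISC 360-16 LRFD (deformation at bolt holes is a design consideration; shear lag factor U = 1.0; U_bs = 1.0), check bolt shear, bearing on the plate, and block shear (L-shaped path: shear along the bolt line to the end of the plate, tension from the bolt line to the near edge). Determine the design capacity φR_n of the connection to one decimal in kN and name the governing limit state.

Bolt shear: A_b = π(16)²/4 = 201.06 mm². φR_n = 0.75 × 372 × 201.06 × 3 × 1 = 168.3 kN.
Bearing (14 mm plate, F_u = 450 MPa): end bolts L_c = 23 − 18/2 = 14, R_n = min(1.2×14×14×450, 2.4×16×14×450) = 105.84 kN/bolt; interior L_c = 54 − 18 = 36, R_n = 241.92 kN/bolt. φR_n = 0.75 × (1×105.84 + 2×241.92) = 442.3 kN.
Block shear: shear path 1×[23+2×54] = 1×131 mm, A_gv = 1834, A_nv = 1×(131 − 2.5×20)×14 = 1134 mm²; tension to near edge: (23 − 0.5×20)×14 = 182 mm². R_n = min(0.6×450×1134, 0.6×350×1834) + 1.0×450×182 = min(306.18, 385.14) + 81.9 = 388.08 kN. φR_n = 0.75 × 388.08 = 291.1 kN.
Governing: min(168.3, 442.3, 291.1) = 168.3 kN → bolt shear.

168.3 kN (bolt shear governs)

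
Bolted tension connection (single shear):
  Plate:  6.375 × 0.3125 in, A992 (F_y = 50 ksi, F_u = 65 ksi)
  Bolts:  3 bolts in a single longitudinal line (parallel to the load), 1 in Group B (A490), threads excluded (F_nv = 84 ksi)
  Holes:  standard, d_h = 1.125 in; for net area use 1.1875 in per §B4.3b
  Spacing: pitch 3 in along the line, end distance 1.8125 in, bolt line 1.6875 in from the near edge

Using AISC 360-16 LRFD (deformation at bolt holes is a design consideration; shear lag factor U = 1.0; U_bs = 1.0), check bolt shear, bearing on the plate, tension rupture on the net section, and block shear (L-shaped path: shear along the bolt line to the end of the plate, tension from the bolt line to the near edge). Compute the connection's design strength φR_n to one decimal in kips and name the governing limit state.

Bolt shear: A_b = π(1)²/4 = 0.7854 in². φR_n = 0.75 × 84 × 0.7854 × 3 × 1 = 148.4 kips.
Bearing (0.3125 in plate, F_u = 65 ksi): end bolts L_c = 1.8125 − 1.125/2 = 1.25, R_n = min(1.2×1.25×0.3125×65, 2.4×1×0.3125×65) = 30.469 kips/bolt; interior L_c = 3 − 1.125 = 1.875, R_n = 45.703 kips/bolt. φR_n = 0.75 × (1×30.469 + 2×45.703) = 91.4 kips.
Tension rupture (net): A_n = (6.375 − 1×1.1875)×0.3125 = 1.6211 in² (U = 1.0, A_e = A_n). φR_n = 0.75 × 65 × 1.6211 = 79.0 kips.
Block shear: shear path 1×[1.8125+2×3] = 1×7.8125 in, A_gv = 2.4414, A_nv = 1×(7.8125 − 2.5×1.1875)×0.3125 = 1.5137 in²; tension to near edge: (1.6875 − 0.5×1.1875)×0.3125 = 0.3418 in². R_n = min(0.6×65×1.5137, 0.6×50×2.4414) + 1.0×65×0.3418 = min(59.034, 73.242) + 22.217 = 81.251 kips. φR_n = 0.75 × 81.251 = 60.9 kips.
Governing: min(148.4, 91.4, 79.0, 60.9) = 60.9 kips → block shear.

60.9 kips (block shear governs)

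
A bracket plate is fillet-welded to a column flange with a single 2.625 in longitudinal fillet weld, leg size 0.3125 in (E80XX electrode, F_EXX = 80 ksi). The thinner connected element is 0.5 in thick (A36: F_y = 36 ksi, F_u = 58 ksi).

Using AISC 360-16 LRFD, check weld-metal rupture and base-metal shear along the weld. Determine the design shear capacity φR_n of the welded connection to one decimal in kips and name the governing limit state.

Weld metal: throat = 0.707×0.3125 = 0.22094 in, L = 2.625 in. φR_n = 0.75 × 0.6 × 80 × 0.22094 × 2.625 = 20.9 kips.
Base metal shear (0.5 in plate): yield φR_n = 1.0×0.6×36×0.5×2.625 = 28.4 kips; rupture φR_n = 0.75×0.6×58×0.5×2.625 = 34.3 kips; take 28.4 kips (yield).
Governing: min(20.9, 28.4) = 20.9 kips → weld metal.

20.9 kips (weld metal governs)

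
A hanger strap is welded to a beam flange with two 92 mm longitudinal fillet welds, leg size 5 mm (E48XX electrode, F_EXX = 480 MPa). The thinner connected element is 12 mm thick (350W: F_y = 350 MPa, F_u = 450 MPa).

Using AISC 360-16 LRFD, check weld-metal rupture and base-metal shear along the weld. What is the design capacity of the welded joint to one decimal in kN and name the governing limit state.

140.5 kN (weld metal governs)

Weld metal: throat = 0.707×5 = 3.535 mm, L = 2×92 = 184 mm. φR_n = 0.75 × 0.6 × 480 × 3.535 × 184 = 140.5 kN.
Base metal shear (12 mm plate): yield φR_n = 1.0×0.6×350×12×184 = 463.7 kN; rupture φR_n = 0.75×0.6×450×12×184 = 447.1 kN; take 447.1 kN (rupture).
Governing: min(140.5, 447.1) = 140.5 kN → weld metal.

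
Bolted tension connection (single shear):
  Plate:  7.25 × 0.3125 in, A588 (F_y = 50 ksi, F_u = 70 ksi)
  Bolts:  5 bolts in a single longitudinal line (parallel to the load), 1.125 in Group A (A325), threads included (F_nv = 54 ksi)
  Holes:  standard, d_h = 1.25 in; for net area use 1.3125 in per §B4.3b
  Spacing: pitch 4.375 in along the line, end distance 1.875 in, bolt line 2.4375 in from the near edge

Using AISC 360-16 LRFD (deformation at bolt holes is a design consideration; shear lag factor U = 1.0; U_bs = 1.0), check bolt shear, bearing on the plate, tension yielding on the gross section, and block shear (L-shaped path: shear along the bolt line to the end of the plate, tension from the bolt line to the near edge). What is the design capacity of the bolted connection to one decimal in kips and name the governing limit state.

102.0 kips (gross-section yield governs)

Bolt shear: A_b = π(1.125)²/4 = 0.99402 in². φR_n = 0.75 × 54 × 0.99402 × 5 × 1 = 201.3 kips.
Bearing (0.3125 in plate, F_u = 70 ksi): end bolts L_c = 1.875 − 1.25/2 = 1.25, R_n = min(1.2×1.25×0.3125×70, 2.4×1.125×0.3125×70) = 32.813 kips/bolt; interior L_c = 4.375 − 1.25 = 3.125, R_n = 59.063 kips/bolt. φR_n = 0.75 × (1×32.813 + 4×59.063) = 201.8 kips.
Tension yield (gross): A_g = 7.25×0.3125 = 2.2656 in². φR_n = 0.90 × 50 × 2.2656 = 102.0 kips.
Block shear: shear path 1×[1.875+4×4.375] = 1×19.375 in, A_gv = 6.0547, A_nv = 1×(19.375 − 4.5×1.3125)×0.3125 = 4.209 in²; tension to near edge: (2.4375 − 0.5×1.3125)×0.3125 = 0.55664 in². R_n = min(0.6×70×4.209, 0.6×50×6.0547) + 1.0×70×0.55664 = min(176.78, 181.64) + 38.965 = 215.75 kips. φR_n = 0.75 × 215.75 = 161.8 kips.
Governing: min(201.3, 201.8, 102.0, 161.8) = 102.0 kips → gross-section yield.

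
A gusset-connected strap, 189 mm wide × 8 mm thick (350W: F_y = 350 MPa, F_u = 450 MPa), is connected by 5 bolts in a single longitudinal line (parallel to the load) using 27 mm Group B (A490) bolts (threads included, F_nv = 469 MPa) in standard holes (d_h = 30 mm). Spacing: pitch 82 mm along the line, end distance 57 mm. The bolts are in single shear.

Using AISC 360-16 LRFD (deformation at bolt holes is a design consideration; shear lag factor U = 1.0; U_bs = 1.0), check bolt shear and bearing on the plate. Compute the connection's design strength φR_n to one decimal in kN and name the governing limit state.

810.0 kN (bearing governs)

Bolt shear: A_b = π(27)²/4 = 572.56 mm². φR_n = 0.75 × 469 × 572.56 × 5 × 1 = 1007.0 kN.
Bearing (8 mm plate, F_u = 450 MPa): end bolts L_c = 57 − 30/2 = 42, R_n = min(1.2×42×8×450, 2.4×27×8×450) = 181.44 kN/bolt; interior L_c = 82 − 30 = 52, R_n = 224.64 kN/bolt. φR_n = 0.75 × (1×181.44 + 4×224.64) = 810.0 kN.
Governing: min(1007.0, 810.0) = 810.0 kN → bearing.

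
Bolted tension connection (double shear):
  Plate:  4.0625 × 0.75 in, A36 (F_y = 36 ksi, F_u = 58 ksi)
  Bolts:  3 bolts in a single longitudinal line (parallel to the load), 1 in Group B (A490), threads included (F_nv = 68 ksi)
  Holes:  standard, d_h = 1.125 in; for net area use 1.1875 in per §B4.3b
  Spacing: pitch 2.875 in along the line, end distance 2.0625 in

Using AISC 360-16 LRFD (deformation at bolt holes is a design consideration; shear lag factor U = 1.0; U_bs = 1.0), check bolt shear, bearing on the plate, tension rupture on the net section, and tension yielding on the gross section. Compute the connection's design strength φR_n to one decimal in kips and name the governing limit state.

93.8 kips (net-section rupture governs)

Bolt shear: A_b = π(1)²/4 = 0.7854 in². φR_n = 0.75 × 68 × 0.7854 × 3 × 2 = 240.3 kips.
Bearing (0.75 in plate, F_u = 58 ksi): end bolts L_c = 2.0625 − 1.125/2 = 1.5, R_n = min(1.2×1.5×0.75×58, 2.4×1×0.75×58) = 78.3 kips/bolt; interior L_c = 2.875 − 1.125 = 1.75, R_n = 91.35 kips/bolt. φR_n = 0.75 × (1×78.3 + 2×91.35) = 195.8 kips.
Tension rupture (net): A_n = (4.0625 − 1×1.1875)×0.75 = 2.1563 in² (U = 1.0, A_e = A_n). φR_n = 0.75 × 58 × 2.1563 = 93.8 kips.
Tension yield (gross): A_g = 4.0625×0.75 = 3.0469 in². φR_n = 0.90 × 36 × 3.0469 = 98.7 kips.
Governing: min(240.3, 195.8, 93.8, 98.7) = 93.8 kips → net-section rupture.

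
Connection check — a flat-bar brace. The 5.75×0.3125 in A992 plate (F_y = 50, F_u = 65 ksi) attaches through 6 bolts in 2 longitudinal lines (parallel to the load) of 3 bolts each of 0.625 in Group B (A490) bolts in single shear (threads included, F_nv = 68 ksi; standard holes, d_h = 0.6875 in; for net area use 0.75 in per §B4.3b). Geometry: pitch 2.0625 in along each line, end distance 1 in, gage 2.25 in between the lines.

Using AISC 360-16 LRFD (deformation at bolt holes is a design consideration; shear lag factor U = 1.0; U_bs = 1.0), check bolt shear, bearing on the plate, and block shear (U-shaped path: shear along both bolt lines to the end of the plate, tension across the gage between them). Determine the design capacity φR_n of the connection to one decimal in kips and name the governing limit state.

Bolt shear: A_b = π(0.625)²/4 = 0.3068 in². φR_n = 0.75 × 68 × 0.3068 × 6 × 1 = 93.9 kips.
Bearing (0.3125 in plate, F_u = 65 ksi): end bolts L_c = 1 − 0.6875/2 = 0.65625, R_n = min(1.2×0.65625×0.3125×65, 2.4×0.625×0.3125×65) = 15.996 kips/bolt; interior L_c = 2.0625 − 0.6875 = 1.375, R_n = 30.469 kips/bolt. φR_n = 0.75 × (2×15.996 + 4×30.469) = 115.4 kips.
Block shear: shear path 2×[1+2×2.0625] = 2×5.125 in, A_gv = 3.2031, A_nv = 2×(5.125 − 2.5×0.75)×0.3125 = 2.0313 in²; tension across gage: (2.25 − 1×0.75)×0.3125 = 0.46875 in². R_n = min(0.6×65×2.0313, 0.6×50×3.2031) + 1.0×65×0.46875 = min(79.221, 96.093) + 30.469 = 109.69 kips. φR_n = 0.75 × 109.69 = 82.3 kips.
Governing: min(93.9, 115.4, 82.3) = 82.3 kips → block shear.

82.3 kips (block shear governs)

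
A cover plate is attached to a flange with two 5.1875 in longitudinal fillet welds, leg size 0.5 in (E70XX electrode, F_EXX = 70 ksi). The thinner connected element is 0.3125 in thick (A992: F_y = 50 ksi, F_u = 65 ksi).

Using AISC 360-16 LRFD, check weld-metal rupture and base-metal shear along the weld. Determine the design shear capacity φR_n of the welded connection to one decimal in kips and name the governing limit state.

94.8 kips (base-metal shear governs)

Weld metal: throat = 0.707×0.5 = 0.3535 in, L = 2×5.1875 = 10.375 in. φR_n = 0.75 × 0.6 × 70 × 0.3535 × 10.375 = 115.5 kips.
Base metal shear (0.3125 in plate): yield φR_n = 1.0×0.6×50×0.3125×10.375 = 97.3 kips; rupture φR_n = 0.75×0.6×65×0.3125×10.375 = 94.8 kips; take 94.8 kips (rupture).
Governing: min(115.5, 94.8) = 94.8 kips → base-metal shear.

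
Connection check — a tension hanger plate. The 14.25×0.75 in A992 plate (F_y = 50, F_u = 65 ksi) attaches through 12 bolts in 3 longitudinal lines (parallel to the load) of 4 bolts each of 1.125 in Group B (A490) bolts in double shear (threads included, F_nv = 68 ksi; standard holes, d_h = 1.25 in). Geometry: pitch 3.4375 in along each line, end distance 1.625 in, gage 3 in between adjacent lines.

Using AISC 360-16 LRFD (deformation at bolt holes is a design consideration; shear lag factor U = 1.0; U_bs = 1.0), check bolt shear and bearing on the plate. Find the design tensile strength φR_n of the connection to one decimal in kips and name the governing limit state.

Bolt shear: A_b = π(1.125)²/4 = 0.99402 in². φR_n = 0.75 × 68 × 0.99402 × 12 × 2 = 1216.7 kips.
Bearing (0.75 in plate, F_u = 65 ksi): end bolts L_c = 1.625 − 1.25/2 = 1, R_n = min(1.2×1×0.75×65, 2.4×1.125×0.75×65) = 58.5 kips/bolt; interior L_c = 3.4375 − 1.25 = 2.1875, R_n = 127.97 kips/bolt. φR_n = 0.75 × (3×58.5 + 9×127.97) = 995.4 kips.
Governing: min(1216.7, 995.4) = 995.4 kips → bearing.

995.4 kips (bearing governs)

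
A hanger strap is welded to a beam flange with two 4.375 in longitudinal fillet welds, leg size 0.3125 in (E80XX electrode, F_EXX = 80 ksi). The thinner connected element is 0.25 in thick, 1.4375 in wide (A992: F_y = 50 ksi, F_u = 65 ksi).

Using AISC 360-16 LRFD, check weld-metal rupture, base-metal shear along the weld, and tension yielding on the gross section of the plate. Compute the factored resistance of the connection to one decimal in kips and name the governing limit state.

16.2 kips (gross-section yield governs)

Weld metal: throat = 0.707×0.3125 = 0.22094 in, L = 2×4.375 = 8.75 in. φR_n = 0.75 × 0.6 × 80 × 0.22094 × 8.75 = 69.6 kips.
Base metal shear (0.25 in plate): yield φR_n = 1.0×0.6×50×0.25×8.75 = 65.6 kips; rupture φR_n = 0.75×0.6×65×0.25×8.75 = 64.0 kips; take 64.0 kips (rupture).
Tension yield (gross): A_g = 1.4375×0.25 = 0.35938 in². φR_n = 0.90 × 50 × 0.35938 = 16.2 kips.
Governing: min(69.6, 64.0, 16.2) = 16.2 kips → gross-section yield.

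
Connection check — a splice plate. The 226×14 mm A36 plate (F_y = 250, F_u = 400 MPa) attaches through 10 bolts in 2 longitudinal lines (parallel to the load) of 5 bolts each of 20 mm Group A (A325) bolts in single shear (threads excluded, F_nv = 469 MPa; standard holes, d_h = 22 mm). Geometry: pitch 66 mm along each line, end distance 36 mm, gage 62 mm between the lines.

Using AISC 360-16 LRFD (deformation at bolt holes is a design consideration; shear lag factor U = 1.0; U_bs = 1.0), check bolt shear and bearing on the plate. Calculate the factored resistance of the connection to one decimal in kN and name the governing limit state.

1105.1 kN (bolt shear governs)

Bolt shear: A_b = π(20)²/4 = 314.16 mm². φR_n = 0.75 × 469 × 314.16 × 10 × 1 = 1105.1 kN.
Bearing (14 mm plate, F_u = 400 MPa): end bolts L_c = 36 − 22/2 = 25, R_n = min(1.2×25×14×400, 2.4×20×14×400) = 168 kN/bolt; interior L_c = 66 − 22 = 44, R_n = 268.8 kN/bolt. φR_n = 0.75 × (2×168 + 8×268.8) = 1864.8 kN.
Governing: min(1105.1, 1864.8) = 1105.1 kN → bolt shear.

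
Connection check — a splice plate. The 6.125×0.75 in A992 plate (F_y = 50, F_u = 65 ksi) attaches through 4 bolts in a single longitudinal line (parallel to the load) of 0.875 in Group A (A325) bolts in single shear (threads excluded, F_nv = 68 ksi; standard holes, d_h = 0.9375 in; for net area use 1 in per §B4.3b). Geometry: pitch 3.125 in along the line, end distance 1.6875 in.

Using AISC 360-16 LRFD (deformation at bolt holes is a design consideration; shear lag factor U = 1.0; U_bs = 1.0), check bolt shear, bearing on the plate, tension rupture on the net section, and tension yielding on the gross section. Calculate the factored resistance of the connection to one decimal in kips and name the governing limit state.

Bolt shear: A_b = π(0.875)²/4 = 0.60132 in². φR_n = 0.75 × 68 × 0.60132 × 4 × 1 = 122.7 kips.
Bearing (0.75 in plate, F_u = 65 ksi): end bolts L_c = 1.6875 − 0.9375/2 = 1.21875, R_n = min(1.2×1.21875×0.75×65, 2.4×0.875×0.75×65) = 71.297 kips/bolt; interior L_c = 3.125 − 0.9375 = 2.1875, R_n = 102.38 kips/bolt. φR_n = 0.75 × (1×71.297 + 3×102.38) = 283.8 kips.
Tension rupture (net): A_n = (6.125 − 1×1)×0.75 = 3.8438 in² (U = 1.0, A_e = A_n). φR_n = 0.75 × 65 × 3.8438 = 187.4 kips.
Tension yield (gross): A_g = 6.125×0.75 = 4.5938 in². φR_n = 0.90 × 50 × 4.5938 = 206.7 kips.
Governing: min(122.7, 283.8, 187.4, 206.7) = 122.7 kips → bolt shear.

122.7 kips (bolt shear governs)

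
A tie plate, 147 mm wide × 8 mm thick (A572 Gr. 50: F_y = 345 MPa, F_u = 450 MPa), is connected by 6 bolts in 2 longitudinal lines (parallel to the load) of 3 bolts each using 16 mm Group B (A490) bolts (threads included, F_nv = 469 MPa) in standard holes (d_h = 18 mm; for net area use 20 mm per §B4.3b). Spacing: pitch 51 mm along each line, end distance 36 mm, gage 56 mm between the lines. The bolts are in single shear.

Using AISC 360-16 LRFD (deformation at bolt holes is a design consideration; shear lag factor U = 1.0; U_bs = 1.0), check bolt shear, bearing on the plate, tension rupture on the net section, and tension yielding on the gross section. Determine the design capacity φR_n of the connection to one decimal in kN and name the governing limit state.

288.9 kN (net-section rupture governs)

Bolt shear: A_b = π(16)²/4 = 201.06 mm². φR_n = 0.75 × 469 × 201.06 × 6 × 1 = 424.3 kN.
Bearing (8 mm plate, F_u = 450 MPa): end bolts L_c = 36 − 18/2 = 27, R_n = min(1.2×27×8×450, 2.4×16×8×450) = 116.64 kN/bolt; interior L_c = 51 − 18 = 33, R_n = 138.24 kN/bolt. φR_n = 0.75 × (2×116.64 + 4×138.24) = 589.7 kN.
Tension rupture (net): A_n = (147 − 2×20)×8 = 856 mm² (U = 1.0, A_e = A_n). φR_n = 0.75 × 450 × 856 = 288.9 kN.
Tension yield (gross): A_g = 147×8 = 1176 mm². φR_n = 0.90 × 345 × 1176 = 365.1 kN.
Governing: min(424.3, 589.7, 288.9, 365.1) = 288.9 kN → net-section rupture.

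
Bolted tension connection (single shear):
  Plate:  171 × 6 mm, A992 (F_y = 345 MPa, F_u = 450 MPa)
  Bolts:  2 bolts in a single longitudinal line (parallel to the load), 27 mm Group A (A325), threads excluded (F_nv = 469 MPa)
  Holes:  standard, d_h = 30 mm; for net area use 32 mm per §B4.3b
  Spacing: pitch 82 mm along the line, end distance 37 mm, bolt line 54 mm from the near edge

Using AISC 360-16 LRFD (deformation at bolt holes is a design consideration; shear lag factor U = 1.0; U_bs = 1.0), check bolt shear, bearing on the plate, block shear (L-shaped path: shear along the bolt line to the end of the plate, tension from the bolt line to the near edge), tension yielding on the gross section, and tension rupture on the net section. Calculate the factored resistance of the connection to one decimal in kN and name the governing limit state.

163.2 kN (block shear governs)

Bolt shear: A_b = π(27)²/4 = 572.56 mm². φR_n = 0.75 × 469 × 572.56 × 2 × 1 = 402.8 kN.
Bearing (6 mm plate, F_u = 450 MPa): end bolts L_c = 37 − 30/2 = 22, R_n = min(1.2×22×6×450, 2.4×27×6×450) = 71.28 kN/bolt; interior L_c = 82 − 30 = 52, R_n = 168.48 kN/bolt. φR_n = 0.75 × (1×71.28 + 1×168.48) = 179.8 kN.
Block shear: shear path 1×[37+1×82] = 1×119 mm, A_gv = 714, A_nv = 1×(119 − 1.5×32)×6 = 426 mm²; tension to near edge: (54 − 0.5×32)×6 = 228 mm². R_n = min(0.6×450×426, 0.6×345×714) + 1.0×450×228 = min(115.02, 147.8) + 102.6 = 217.62 kN. φR_n = 0.75 × 217.62 = 163.2 kN.
Tension yield (gross): A_g = 171×6 = 1026 mm². φR_n = 0.90 × 345 × 1026 = 318.6 kN.
Tension rupture (net): A_n = (171 − 1×32)×6 = 834 mm² (U = 1.0, A_e = A_n). φR_n = 0.75 × 450 × 834 = 281.5 kN.
Governing: min(402.8, 179.8, 163.2, 318.6, 281.5) = 163.2 kN → block shear.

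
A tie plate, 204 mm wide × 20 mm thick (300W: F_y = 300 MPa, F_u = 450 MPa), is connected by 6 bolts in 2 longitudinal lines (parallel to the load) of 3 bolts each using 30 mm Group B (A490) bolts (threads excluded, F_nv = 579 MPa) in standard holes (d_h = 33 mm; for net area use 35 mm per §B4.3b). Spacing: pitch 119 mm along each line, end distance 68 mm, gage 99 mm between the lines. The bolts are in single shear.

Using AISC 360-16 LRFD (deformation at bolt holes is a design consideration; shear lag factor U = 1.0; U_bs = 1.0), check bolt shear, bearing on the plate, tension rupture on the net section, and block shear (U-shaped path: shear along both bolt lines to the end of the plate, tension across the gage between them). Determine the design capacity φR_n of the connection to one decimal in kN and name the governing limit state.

904.5 kN (net-section rupture governs)

Bolt shear: A_b = π(30)²/4 = 706.86 mm². φR_n = 0.75 × 579 × 706.86 × 6 × 1 = 1841.7 kN.
Bearing (20 mm plate, F_u = 450 MPa): end bolts L_c = 68 − 33/2 = 51.5, R_n = min(1.2×51.5×20×450, 2.4×30×20×450) = 556.2 kN/bolt; interior L_c = 119 − 33 = 86, R_n = 648 kN/bolt. φR_n = 0.75 × (2×556.2 + 4×648) = 2778.3 kN.
Tension rupture (net): A_n = (204 − 2×35)×20 = 2680 mm² (U = 1.0, A_e = A_n). φR_n = 0.75 × 450 × 2680 = 904.5 kN.
Block shear: shear path 2×[68+2×119] = 2×306 mm, A_gv = 12240, A_nv = 2×(306 − 2.5×35)×20 = 8740 mm²; tension across gage: (99 − 1×35)×20 = 1280 mm². R_n = min(0.6×450×8740, 0.6×300×12240) + 1.0×450×1280 = min(2359.8, 2203.2) + 576 = 2779.2 kN. φR_n = 0.75 × 2779.2 = 2084.4 kN.
Governing: min(1841.7, 2778.3, 904.5, 2084.4) = 904.5 kN → net-section rupture.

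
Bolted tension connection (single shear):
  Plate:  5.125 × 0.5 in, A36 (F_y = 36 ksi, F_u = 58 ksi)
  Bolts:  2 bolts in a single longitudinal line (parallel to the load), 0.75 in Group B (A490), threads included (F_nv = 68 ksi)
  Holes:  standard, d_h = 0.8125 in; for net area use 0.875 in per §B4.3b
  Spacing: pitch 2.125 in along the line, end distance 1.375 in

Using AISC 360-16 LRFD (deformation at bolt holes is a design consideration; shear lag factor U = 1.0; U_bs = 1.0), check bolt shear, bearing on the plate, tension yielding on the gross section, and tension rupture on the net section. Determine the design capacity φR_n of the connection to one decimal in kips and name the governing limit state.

45.1 kips (bolt shear governs)

Bolt shear: A_b = π(0.75)²/4 = 0.44179 in². φR_n = 0.75 × 68 × 0.44179 × 2 × 1 = 45.1 kips.
Bearing (0.5 in plate, F_u = 58 ksi): end bolts L_c = 1.375 − 0.8125/2 = 0.96875, R_n = min(1.2×0.96875×0.5×58, 2.4×0.75×0.5×58) = 33.713 kips/bolt; interior L_c = 2.125 − 0.8125 = 1.3125, R_n = 45.675 kips/bolt. φR_n = 0.75 × (1×33.713 + 1×45.675) = 59.5 kips.
Tension yield (gross): A_g = 5.125×0.5 = 2.5625 in². φR_n = 0.90 × 36 × 2.5625 = 83.0 kips.
Tension rupture (net): A_n = (5.125 − 1×0.875)×0.5 = 2.125 in² (U = 1.0, A_e = A_n). φR_n = 0.75 × 58 × 2.125 = 92.4 kips.
Governing: min(45.1, 59.5, 83.0, 92.4) = 45.1 kips → bolt shear.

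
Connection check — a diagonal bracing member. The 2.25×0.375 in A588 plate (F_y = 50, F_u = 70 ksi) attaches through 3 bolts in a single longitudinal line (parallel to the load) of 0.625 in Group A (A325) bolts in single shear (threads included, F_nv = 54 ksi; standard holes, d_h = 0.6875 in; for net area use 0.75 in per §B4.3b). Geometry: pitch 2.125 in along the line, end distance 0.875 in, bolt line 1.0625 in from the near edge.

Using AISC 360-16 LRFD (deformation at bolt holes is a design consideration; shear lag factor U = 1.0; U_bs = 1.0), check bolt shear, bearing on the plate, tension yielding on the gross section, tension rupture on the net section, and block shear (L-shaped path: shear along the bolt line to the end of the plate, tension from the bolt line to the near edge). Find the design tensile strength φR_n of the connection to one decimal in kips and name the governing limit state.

29.5 kips (net-section rupture governs)

Bolt shear: A_b = π(0.625)²/4 = 0.3068 in². φR_n = 0.75 × 54 × 0.3068 × 3 × 1 = 37.3 kips.
Bearing (0.375 in plate, F_u = 70 ksi): end bolts L_c = 0.875 − 0.6875/2 = 0.53125, R_n = min(1.2×0.53125×0.375×70, 2.4×0.625×0.375×70) = 16.734 kips/bolt; interior L_c = 2.125 − 0.6875 = 1.4375, R_n = 39.375 kips/bolt. φR_n = 0.75 × (1×16.734 + 2×39.375) = 71.6 kips.
Tension yield (gross): A_g = 2.25×0.375 = 0.84375 in². φR_n = 0.90 × 50 × 0.84375 = 38.0 kips.
Tension rupture (net): A_n = (2.25 − 1×0.75)×0.375 = 0.5625 in² (U = 1.0, A_e = A_n). φR_n = 0.75 × 70 × 0.5625 = 29.5 kips.
Block shear: shear path 1×[0.875+2×2.125] = 1×5.125 in, A_gv = 1.9219, A_nv = 1×(5.125 − 2.5×0.75)×0.375 = 1.2188 in²; tension to near edge: (1.0625 − 0.5×0.75)×0.375 = 0.25781 in². R_n = min(0.6×70×1.2188, 0.6×50×1.9219) + 1.0×70×0.25781 = min(51.19, 57.657) + 18.047 = 69.237 kips. φR_n = 0.75 × 69.237 = 51.9 kips.
Governing: min(37.3, 71.6, 38.0, 29.5, 51.9) = 29.5 kips → net-section rupture.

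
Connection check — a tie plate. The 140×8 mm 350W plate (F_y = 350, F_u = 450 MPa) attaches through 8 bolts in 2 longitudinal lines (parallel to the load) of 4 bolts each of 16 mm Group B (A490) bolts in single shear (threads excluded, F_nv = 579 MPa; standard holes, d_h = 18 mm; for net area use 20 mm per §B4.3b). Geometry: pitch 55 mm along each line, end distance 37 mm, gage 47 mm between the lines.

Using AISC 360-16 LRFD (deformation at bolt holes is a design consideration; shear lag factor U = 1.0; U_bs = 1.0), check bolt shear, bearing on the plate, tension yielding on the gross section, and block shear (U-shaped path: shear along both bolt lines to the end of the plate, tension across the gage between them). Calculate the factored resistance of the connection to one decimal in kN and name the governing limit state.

352.8 kN (gross-section yield governs)

Bolt shear: A_b = π(16)²/4 = 201.06 mm². φR_n = 0.75 × 579 × 201.06 × 8 × 1 = 698.5 kN.
Bearing (8 mm plate, F_u = 450 MPa): end bolts L_c = 37 − 18/2 = 28, R_n = min(1.2×28×8×450, 2.4×16×8×450) = 120.96 kN/bolt; interior L_c = 55 − 18 = 37, R_n = 138.24 kN/bolt. φR_n = 0.75 × (2×120.96 + 6×138.24) = 803.5 kN.
Tension yield (gross): A_g = 140×8 = 1120 mm². φR_n = 0.90 × 350 × 1120 = 352.8 kN.
Block shear: shear path 2×[37+3×55] = 2×202 mm, A_gv = 3232, A_nv = 2×(202 − 3.5×20)×8 = 2112 mm²; tension across gage: (47 − 1×20)×8 = 216 mm². R_n = min(0.6×450×2112, 0.6×350×3232) + 1.0×450×216 = min(570.24, 678.72) + 97.2 = 667.44 kN. φR_n = 0.75 × 667.44 = 500.6 kN.
Governing: min(698.5, 803.5, 352.8, 500.6) = 352.8 kN → gross-section yield.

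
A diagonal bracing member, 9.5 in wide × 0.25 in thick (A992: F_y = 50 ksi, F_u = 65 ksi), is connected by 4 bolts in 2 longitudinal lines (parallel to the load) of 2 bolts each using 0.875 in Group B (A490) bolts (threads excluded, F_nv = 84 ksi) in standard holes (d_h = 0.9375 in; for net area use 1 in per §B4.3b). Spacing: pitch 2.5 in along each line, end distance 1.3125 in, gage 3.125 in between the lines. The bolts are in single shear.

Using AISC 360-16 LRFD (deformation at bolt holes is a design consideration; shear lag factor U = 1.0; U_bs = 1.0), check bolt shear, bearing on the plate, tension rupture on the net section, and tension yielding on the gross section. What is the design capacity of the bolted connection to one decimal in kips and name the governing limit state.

70.4 kips (bearing governs)

Bolt shear: A_b = π(0.875)²/4 = 0.60132 in². φR_n = 0.75 × 84 × 0.60132 × 4 × 1 = 151.5 kips.
Bearing (0.25 in plate, F_u = 65 ksi): end bolts L_c = 1.3125 − 0.9375/2 = 0.84375, R_n = min(1.2×0.84375×0.25×65, 2.4×0.875×0.25×65) = 16.453 kips/bolt; interior L_c = 2.5 − 0.9375 = 1.5625, R_n = 30.469 kips/bolt. φR_n = 0.75 × (2×16.453 + 2×30.469) = 70.4 kips.
Tension rupture (net): A_n = (9.5 − 2×1)×0.25 = 1.875 in² (U = 1.0, A_e = A_n). φR_n = 0.75 × 65 × 1.875 = 91.4 kips.
Tension yield (gross): A_g = 9.5×0.25 = 2.375 in². φR_n = 0.90 × 50 × 2.375 = 106.9 kips.
Governing: min(151.5, 70.4, 91.4, 106.9) = 70.4 kips → bearing.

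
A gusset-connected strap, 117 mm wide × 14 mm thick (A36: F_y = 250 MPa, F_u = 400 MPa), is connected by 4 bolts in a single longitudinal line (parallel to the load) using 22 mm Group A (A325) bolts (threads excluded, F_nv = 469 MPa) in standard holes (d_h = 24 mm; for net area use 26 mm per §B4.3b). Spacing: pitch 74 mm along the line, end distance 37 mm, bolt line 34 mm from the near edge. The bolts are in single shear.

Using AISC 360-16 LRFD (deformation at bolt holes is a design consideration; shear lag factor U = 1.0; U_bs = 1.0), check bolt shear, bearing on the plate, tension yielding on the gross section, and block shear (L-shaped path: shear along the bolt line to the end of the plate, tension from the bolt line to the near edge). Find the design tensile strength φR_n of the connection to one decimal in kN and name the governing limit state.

368.6 kN (gross-section yield governs)

Bolt shear: A_b = π(22)²/4 = 380.13 mm². φR_n = 0.75 × 469 × 380.13 × 4 × 1 = 534.8 kN.
Bearing (14 mm plate, F_u = 400 MPa): end bolts L_c = 37 − 24/2 = 25, R_n = min(1.2×25×14×400, 2.4×22×14×400) = 168 kN/bolt; interior L_c = 74 − 24 = 50, R_n = 295.68 kN/bolt. φR_n = 0.75 × (1×168 + 3×295.68) = 791.3 kN.
Tension yield (gross): A_g = 117×14 = 1638 mm². φR_n = 0.90 × 250 × 1638 = 368.6 kN.
Block shear: shear path 1×[37+3×74] = 1×259 mm, A_gv = 3626, A_nv = 1×(259 − 3.5×26)×14 = 2352 mm²; tension to near edge: (34 − 0.5×26)×14 = 294 mm². R_n = min(0.6×400×2352, 0.6×250×3626) + 1.0×400×294 = min(564.48, 543.9) + 117.6 = 661.5 kN. φR_n = 0.75 × 661.5 = 496.1 kN.
Governing: min(534.8, 791.3, 368.6, 496.1) = 368.6 kN → gross-section yield.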